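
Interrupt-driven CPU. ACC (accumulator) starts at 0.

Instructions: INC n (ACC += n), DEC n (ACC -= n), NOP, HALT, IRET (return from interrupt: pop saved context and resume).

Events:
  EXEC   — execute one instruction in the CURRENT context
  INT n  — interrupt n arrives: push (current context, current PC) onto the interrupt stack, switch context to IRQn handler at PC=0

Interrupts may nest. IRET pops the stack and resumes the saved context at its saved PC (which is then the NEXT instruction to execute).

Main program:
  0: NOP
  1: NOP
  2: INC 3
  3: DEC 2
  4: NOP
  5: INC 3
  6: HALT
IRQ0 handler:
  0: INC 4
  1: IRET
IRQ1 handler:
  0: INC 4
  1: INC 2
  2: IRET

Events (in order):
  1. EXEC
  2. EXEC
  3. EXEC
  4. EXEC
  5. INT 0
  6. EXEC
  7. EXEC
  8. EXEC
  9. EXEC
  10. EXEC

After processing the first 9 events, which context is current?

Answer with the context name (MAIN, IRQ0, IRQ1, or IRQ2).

Event 1 (EXEC): [MAIN] PC=0: NOP
Event 2 (EXEC): [MAIN] PC=1: NOP
Event 3 (EXEC): [MAIN] PC=2: INC 3 -> ACC=3
Event 4 (EXEC): [MAIN] PC=3: DEC 2 -> ACC=1
Event 5 (INT 0): INT 0 arrives: push (MAIN, PC=4), enter IRQ0 at PC=0 (depth now 1)
Event 6 (EXEC): [IRQ0] PC=0: INC 4 -> ACC=5
Event 7 (EXEC): [IRQ0] PC=1: IRET -> resume MAIN at PC=4 (depth now 0)
Event 8 (EXEC): [MAIN] PC=4: NOP
Event 9 (EXEC): [MAIN] PC=5: INC 3 -> ACC=8

Answer: MAIN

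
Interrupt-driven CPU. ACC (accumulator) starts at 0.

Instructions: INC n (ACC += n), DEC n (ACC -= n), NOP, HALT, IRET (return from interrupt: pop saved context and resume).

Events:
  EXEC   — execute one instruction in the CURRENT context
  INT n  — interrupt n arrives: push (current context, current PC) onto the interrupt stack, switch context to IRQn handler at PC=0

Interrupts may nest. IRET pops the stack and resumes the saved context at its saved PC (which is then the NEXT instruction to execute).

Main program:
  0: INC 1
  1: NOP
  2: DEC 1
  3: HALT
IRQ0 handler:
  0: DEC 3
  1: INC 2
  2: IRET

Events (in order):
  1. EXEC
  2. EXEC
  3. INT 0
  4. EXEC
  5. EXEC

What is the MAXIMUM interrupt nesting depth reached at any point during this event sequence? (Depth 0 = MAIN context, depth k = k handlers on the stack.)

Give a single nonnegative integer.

Event 1 (EXEC): [MAIN] PC=0: INC 1 -> ACC=1 [depth=0]
Event 2 (EXEC): [MAIN] PC=1: NOP [depth=0]
Event 3 (INT 0): INT 0 arrives: push (MAIN, PC=2), enter IRQ0 at PC=0 (depth now 1) [depth=1]
Event 4 (EXEC): [IRQ0] PC=0: DEC 3 -> ACC=-2 [depth=1]
Event 5 (EXEC): [IRQ0] PC=1: INC 2 -> ACC=0 [depth=1]
Max depth observed: 1

Answer: 1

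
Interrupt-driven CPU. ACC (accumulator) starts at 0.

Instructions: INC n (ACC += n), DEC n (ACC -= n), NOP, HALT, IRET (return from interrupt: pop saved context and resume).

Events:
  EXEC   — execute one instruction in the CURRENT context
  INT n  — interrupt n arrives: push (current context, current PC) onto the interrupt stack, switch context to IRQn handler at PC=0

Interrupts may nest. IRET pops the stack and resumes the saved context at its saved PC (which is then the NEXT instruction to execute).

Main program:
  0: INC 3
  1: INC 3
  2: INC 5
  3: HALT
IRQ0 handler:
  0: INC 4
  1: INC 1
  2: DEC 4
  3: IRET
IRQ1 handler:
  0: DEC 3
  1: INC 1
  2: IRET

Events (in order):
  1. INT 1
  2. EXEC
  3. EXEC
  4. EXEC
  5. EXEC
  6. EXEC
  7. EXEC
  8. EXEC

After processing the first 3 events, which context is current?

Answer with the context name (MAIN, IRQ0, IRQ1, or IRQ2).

Event 1 (INT 1): INT 1 arrives: push (MAIN, PC=0), enter IRQ1 at PC=0 (depth now 1)
Event 2 (EXEC): [IRQ1] PC=0: DEC 3 -> ACC=-3
Event 3 (EXEC): [IRQ1] PC=1: INC 1 -> ACC=-2

Answer: IRQ1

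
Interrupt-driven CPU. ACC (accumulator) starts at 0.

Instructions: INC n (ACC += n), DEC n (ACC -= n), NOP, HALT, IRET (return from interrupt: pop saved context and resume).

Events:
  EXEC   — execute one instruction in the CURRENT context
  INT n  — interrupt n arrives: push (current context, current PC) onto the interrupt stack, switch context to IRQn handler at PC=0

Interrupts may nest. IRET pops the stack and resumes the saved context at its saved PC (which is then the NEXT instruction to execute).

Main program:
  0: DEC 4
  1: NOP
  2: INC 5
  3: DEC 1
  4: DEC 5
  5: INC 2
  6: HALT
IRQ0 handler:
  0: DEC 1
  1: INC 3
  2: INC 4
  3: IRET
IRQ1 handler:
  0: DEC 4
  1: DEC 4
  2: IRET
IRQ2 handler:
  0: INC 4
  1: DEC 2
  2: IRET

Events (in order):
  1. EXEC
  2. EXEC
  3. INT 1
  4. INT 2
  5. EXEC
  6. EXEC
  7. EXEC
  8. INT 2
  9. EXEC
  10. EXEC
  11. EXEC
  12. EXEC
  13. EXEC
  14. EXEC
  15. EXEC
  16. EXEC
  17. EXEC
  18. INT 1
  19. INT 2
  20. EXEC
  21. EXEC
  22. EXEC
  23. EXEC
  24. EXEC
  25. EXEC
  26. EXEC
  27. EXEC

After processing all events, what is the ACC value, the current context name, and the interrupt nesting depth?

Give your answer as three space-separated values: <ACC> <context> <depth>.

Event 1 (EXEC): [MAIN] PC=0: DEC 4 -> ACC=-4
Event 2 (EXEC): [MAIN] PC=1: NOP
Event 3 (INT 1): INT 1 arrives: push (MAIN, PC=2), enter IRQ1 at PC=0 (depth now 1)
Event 4 (INT 2): INT 2 arrives: push (IRQ1, PC=0), enter IRQ2 at PC=0 (depth now 2)
Event 5 (EXEC): [IRQ2] PC=0: INC 4 -> ACC=0
Event 6 (EXEC): [IRQ2] PC=1: DEC 2 -> ACC=-2
Event 7 (EXEC): [IRQ2] PC=2: IRET -> resume IRQ1 at PC=0 (depth now 1)
Event 8 (INT 2): INT 2 arrives: push (IRQ1, PC=0), enter IRQ2 at PC=0 (depth now 2)
Event 9 (EXEC): [IRQ2] PC=0: INC 4 -> ACC=2
Event 10 (EXEC): [IRQ2] PC=1: DEC 2 -> ACC=0
Event 11 (EXEC): [IRQ2] PC=2: IRET -> resume IRQ1 at PC=0 (depth now 1)
Event 12 (EXEC): [IRQ1] PC=0: DEC 4 -> ACC=-4
Event 13 (EXEC): [IRQ1] PC=1: DEC 4 -> ACC=-8
Event 14 (EXEC): [IRQ1] PC=2: IRET -> resume MAIN at PC=2 (depth now 0)
Event 15 (EXEC): [MAIN] PC=2: INC 5 -> ACC=-3
Event 16 (EXEC): [MAIN] PC=3: DEC 1 -> ACC=-4
Event 17 (EXEC): [MAIN] PC=4: DEC 5 -> ACC=-9
Event 18 (INT 1): INT 1 arrives: push (MAIN, PC=5), enter IRQ1 at PC=0 (depth now 1)
Event 19 (INT 2): INT 2 arrives: push (IRQ1, PC=0), enter IRQ2 at PC=0 (depth now 2)
Event 20 (EXEC): [IRQ2] PC=0: INC 4 -> ACC=-5
Event 21 (EXEC): [IRQ2] PC=1: DEC 2 -> ACC=-7
Event 22 (EXEC): [IRQ2] PC=2: IRET -> resume IRQ1 at PC=0 (depth now 1)
Event 23 (EXEC): [IRQ1] PC=0: DEC 4 -> ACC=-11
Event 24 (EXEC): [IRQ1] PC=1: DEC 4 -> ACC=-15
Event 25 (EXEC): [IRQ1] PC=2: IRET -> resume MAIN at PC=5 (depth now 0)
Event 26 (EXEC): [MAIN] PC=5: INC 2 -> ACC=-13
Event 27 (EXEC): [MAIN] PC=6: HALT

Answer: -13 MAIN 0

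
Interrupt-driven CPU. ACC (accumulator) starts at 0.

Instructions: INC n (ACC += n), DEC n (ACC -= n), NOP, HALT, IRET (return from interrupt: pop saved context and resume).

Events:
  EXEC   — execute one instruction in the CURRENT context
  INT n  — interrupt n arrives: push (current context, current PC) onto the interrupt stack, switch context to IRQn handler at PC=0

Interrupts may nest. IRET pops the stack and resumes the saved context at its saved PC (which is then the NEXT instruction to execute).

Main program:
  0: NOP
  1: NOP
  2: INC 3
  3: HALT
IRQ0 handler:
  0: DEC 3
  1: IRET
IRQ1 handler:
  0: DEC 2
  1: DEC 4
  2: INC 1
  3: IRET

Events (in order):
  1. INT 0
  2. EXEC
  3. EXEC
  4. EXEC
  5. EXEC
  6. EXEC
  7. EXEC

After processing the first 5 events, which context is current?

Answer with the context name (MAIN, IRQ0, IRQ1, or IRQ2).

Answer: MAIN

Derivation:
Event 1 (INT 0): INT 0 arrives: push (MAIN, PC=0), enter IRQ0 at PC=0 (depth now 1)
Event 2 (EXEC): [IRQ0] PC=0: DEC 3 -> ACC=-3
Event 3 (EXEC): [IRQ0] PC=1: IRET -> resume MAIN at PC=0 (depth now 0)
Event 4 (EXEC): [MAIN] PC=0: NOP
Event 5 (EXEC): [MAIN] PC=1: NOP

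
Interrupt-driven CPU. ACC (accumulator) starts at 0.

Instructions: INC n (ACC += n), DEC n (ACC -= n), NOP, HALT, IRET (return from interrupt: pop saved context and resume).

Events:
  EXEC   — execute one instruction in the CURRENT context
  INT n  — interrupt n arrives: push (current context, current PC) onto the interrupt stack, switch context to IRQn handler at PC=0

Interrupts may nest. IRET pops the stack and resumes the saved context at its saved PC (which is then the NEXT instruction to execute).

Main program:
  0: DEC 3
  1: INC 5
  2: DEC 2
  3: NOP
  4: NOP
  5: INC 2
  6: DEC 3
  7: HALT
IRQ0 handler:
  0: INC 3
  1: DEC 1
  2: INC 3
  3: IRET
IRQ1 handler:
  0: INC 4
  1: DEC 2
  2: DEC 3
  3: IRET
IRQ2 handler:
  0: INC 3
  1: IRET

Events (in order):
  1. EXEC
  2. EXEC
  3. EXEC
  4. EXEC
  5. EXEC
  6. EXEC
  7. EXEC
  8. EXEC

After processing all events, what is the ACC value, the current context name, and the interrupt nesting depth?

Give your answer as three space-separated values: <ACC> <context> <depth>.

Answer: -1 MAIN 0

Derivation:
Event 1 (EXEC): [MAIN] PC=0: DEC 3 -> ACC=-3
Event 2 (EXEC): [MAIN] PC=1: INC 5 -> ACC=2
Event 3 (EXEC): [MAIN] PC=2: DEC 2 -> ACC=0
Event 4 (EXEC): [MAIN] PC=3: NOP
Event 5 (EXEC): [MAIN] PC=4: NOP
Event 6 (EXEC): [MAIN] PC=5: INC 2 -> ACC=2
Event 7 (EXEC): [MAIN] PC=6: DEC 3 -> ACC=-1
Event 8 (EXEC): [MAIN] PC=7: HALT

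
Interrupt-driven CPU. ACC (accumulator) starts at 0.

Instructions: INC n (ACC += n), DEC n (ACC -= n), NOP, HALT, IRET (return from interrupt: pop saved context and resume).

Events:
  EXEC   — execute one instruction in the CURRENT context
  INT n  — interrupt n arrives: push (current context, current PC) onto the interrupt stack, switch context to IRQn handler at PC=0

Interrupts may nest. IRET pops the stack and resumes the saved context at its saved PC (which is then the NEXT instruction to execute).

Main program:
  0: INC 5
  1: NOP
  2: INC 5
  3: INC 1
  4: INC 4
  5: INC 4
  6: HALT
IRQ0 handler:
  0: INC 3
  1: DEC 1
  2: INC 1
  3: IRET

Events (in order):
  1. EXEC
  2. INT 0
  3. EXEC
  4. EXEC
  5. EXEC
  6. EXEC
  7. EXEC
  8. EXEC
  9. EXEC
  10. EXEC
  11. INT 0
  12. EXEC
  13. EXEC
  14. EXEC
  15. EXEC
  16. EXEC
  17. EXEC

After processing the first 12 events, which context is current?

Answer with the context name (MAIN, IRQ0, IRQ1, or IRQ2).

Event 1 (EXEC): [MAIN] PC=0: INC 5 -> ACC=5
Event 2 (INT 0): INT 0 arrives: push (MAIN, PC=1), enter IRQ0 at PC=0 (depth now 1)
Event 3 (EXEC): [IRQ0] PC=0: INC 3 -> ACC=8
Event 4 (EXEC): [IRQ0] PC=1: DEC 1 -> ACC=7
Event 5 (EXEC): [IRQ0] PC=2: INC 1 -> ACC=8
Event 6 (EXEC): [IRQ0] PC=3: IRET -> resume MAIN at PC=1 (depth now 0)
Event 7 (EXEC): [MAIN] PC=1: NOP
Event 8 (EXEC): [MAIN] PC=2: INC 5 -> ACC=13
Event 9 (EXEC): [MAIN] PC=3: INC 1 -> ACC=14
Event 10 (EXEC): [MAIN] PC=4: INC 4 -> ACC=18
Event 11 (INT 0): INT 0 arrives: push (MAIN, PC=5), enter IRQ0 at PC=0 (depth now 1)
Event 12 (EXEC): [IRQ0] PC=0: INC 3 -> ACC=21

Answer: IRQ0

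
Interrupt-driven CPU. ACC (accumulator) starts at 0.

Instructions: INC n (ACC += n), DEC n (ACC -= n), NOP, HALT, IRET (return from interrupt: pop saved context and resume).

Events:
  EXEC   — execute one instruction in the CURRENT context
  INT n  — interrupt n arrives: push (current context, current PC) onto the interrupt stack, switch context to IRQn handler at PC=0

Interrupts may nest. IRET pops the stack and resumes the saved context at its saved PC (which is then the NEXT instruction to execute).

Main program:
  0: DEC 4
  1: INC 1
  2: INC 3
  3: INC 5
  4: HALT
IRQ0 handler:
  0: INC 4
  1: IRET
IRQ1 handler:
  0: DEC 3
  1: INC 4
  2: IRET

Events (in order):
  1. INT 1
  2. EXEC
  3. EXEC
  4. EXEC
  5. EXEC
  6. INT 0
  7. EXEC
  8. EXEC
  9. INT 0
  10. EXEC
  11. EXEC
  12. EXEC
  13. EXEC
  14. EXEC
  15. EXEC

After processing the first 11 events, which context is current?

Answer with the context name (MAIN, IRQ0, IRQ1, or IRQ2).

Answer: MAIN

Derivation:
Event 1 (INT 1): INT 1 arrives: push (MAIN, PC=0), enter IRQ1 at PC=0 (depth now 1)
Event 2 (EXEC): [IRQ1] PC=0: DEC 3 -> ACC=-3
Event 3 (EXEC): [IRQ1] PC=1: INC 4 -> ACC=1
Event 4 (EXEC): [IRQ1] PC=2: IRET -> resume MAIN at PC=0 (depth now 0)
Event 5 (EXEC): [MAIN] PC=0: DEC 4 -> ACC=-3
Event 6 (INT 0): INT 0 arrives: push (MAIN, PC=1), enter IRQ0 at PC=0 (depth now 1)
Event 7 (EXEC): [IRQ0] PC=0: INC 4 -> ACC=1
Event 8 (EXEC): [IRQ0] PC=1: IRET -> resume MAIN at PC=1 (depth now 0)
Event 9 (INT 0): INT 0 arrives: push (MAIN, PC=1), enter IRQ0 at PC=0 (depth now 1)
Event 10 (EXEC): [IRQ0] PC=0: INC 4 -> ACC=5
Event 11 (EXEC): [IRQ0] PC=1: IRET -> resume MAIN at PC=1 (depth now 0)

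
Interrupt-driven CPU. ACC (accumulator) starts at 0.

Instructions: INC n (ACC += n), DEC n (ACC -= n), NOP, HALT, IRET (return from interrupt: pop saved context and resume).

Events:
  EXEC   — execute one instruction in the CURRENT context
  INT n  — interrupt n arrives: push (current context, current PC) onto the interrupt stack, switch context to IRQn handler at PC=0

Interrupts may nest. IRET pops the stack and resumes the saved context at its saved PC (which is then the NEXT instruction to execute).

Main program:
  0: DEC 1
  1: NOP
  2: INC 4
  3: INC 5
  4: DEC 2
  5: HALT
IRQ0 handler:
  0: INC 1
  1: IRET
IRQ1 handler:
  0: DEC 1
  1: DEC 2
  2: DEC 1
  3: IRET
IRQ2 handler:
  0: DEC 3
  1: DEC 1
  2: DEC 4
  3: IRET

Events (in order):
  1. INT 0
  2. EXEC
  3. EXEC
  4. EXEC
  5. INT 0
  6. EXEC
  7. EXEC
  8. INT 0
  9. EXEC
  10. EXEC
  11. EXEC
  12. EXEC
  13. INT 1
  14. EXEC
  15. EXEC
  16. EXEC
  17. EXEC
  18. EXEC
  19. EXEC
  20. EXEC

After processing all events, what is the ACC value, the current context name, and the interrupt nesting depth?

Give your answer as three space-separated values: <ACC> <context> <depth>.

Event 1 (INT 0): INT 0 arrives: push (MAIN, PC=0), enter IRQ0 at PC=0 (depth now 1)
Event 2 (EXEC): [IRQ0] PC=0: INC 1 -> ACC=1
Event 3 (EXEC): [IRQ0] PC=1: IRET -> resume MAIN at PC=0 (depth now 0)
Event 4 (EXEC): [MAIN] PC=0: DEC 1 -> ACC=0
Event 5 (INT 0): INT 0 arrives: push (MAIN, PC=1), enter IRQ0 at PC=0 (depth now 1)
Event 6 (EXEC): [IRQ0] PC=0: INC 1 -> ACC=1
Event 7 (EXEC): [IRQ0] PC=1: IRET -> resume MAIN at PC=1 (depth now 0)
Event 8 (INT 0): INT 0 arrives: push (MAIN, PC=1), enter IRQ0 at PC=0 (depth now 1)
Event 9 (EXEC): [IRQ0] PC=0: INC 1 -> ACC=2
Event 10 (EXEC): [IRQ0] PC=1: IRET -> resume MAIN at PC=1 (depth now 0)
Event 11 (EXEC): [MAIN] PC=1: NOP
Event 12 (EXEC): [MAIN] PC=2: INC 4 -> ACC=6
Event 13 (INT 1): INT 1 arrives: push (MAIN, PC=3), enter IRQ1 at PC=0 (depth now 1)
Event 14 (EXEC): [IRQ1] PC=0: DEC 1 -> ACC=5
Event 15 (EXEC): [IRQ1] PC=1: DEC 2 -> ACC=3
Event 16 (EXEC): [IRQ1] PC=2: DEC 1 -> ACC=2
Event 17 (EXEC): [IRQ1] PC=3: IRET -> resume MAIN at PC=3 (depth now 0)
Event 18 (EXEC): [MAIN] PC=3: INC 5 -> ACC=7
Event 19 (EXEC): [MAIN] PC=4: DEC 2 -> ACC=5
Event 20 (EXEC): [MAIN] PC=5: HALT

Answer: 5 MAIN 0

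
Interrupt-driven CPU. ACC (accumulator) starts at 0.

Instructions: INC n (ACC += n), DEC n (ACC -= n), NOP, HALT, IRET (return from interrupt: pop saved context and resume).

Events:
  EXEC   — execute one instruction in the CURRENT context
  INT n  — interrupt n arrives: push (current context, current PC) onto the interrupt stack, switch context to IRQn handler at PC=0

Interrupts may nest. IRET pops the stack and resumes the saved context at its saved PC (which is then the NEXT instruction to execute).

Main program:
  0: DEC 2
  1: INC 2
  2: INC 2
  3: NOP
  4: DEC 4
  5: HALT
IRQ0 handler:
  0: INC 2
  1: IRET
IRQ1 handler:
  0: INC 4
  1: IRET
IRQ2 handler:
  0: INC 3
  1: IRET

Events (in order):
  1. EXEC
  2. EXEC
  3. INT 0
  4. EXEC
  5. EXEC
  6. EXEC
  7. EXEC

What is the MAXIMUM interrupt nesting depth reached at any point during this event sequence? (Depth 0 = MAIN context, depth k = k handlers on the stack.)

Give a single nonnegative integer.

Answer: 1

Derivation:
Event 1 (EXEC): [MAIN] PC=0: DEC 2 -> ACC=-2 [depth=0]
Event 2 (EXEC): [MAIN] PC=1: INC 2 -> ACC=0 [depth=0]
Event 3 (INT 0): INT 0 arrives: push (MAIN, PC=2), enter IRQ0 at PC=0 (depth now 1) [depth=1]
Event 4 (EXEC): [IRQ0] PC=0: INC 2 -> ACC=2 [depth=1]
Event 5 (EXEC): [IRQ0] PC=1: IRET -> resume MAIN at PC=2 (depth now 0) [depth=0]
Event 6 (EXEC): [MAIN] PC=2: INC 2 -> ACC=4 [depth=0]
Event 7 (EXEC): [MAIN] PC=3: NOP [depth=0]
Max depth observed: 1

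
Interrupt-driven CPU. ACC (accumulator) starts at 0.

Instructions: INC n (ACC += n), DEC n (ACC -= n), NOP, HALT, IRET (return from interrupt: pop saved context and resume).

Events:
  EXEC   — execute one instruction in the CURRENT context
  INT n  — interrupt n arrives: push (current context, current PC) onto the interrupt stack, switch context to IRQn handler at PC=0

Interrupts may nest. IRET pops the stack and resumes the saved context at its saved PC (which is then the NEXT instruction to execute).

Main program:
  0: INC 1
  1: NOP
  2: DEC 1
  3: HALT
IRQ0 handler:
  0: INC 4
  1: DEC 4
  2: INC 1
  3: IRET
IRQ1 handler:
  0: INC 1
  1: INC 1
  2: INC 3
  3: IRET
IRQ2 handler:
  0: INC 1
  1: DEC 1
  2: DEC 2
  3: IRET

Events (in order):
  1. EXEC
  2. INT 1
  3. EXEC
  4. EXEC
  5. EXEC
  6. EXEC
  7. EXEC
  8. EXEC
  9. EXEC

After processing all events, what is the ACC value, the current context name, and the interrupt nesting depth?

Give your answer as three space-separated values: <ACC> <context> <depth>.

Answer: 5 MAIN 0

Derivation:
Event 1 (EXEC): [MAIN] PC=0: INC 1 -> ACC=1
Event 2 (INT 1): INT 1 arrives: push (MAIN, PC=1), enter IRQ1 at PC=0 (depth now 1)
Event 3 (EXEC): [IRQ1] PC=0: INC 1 -> ACC=2
Event 4 (EXEC): [IRQ1] PC=1: INC 1 -> ACC=3
Event 5 (EXEC): [IRQ1] PC=2: INC 3 -> ACC=6
Event 6 (EXEC): [IRQ1] PC=3: IRET -> resume MAIN at PC=1 (depth now 0)
Event 7 (EXEC): [MAIN] PC=1: NOP
Event 8 (EXEC): [MAIN] PC=2: DEC 1 -> ACC=5
Event 9 (EXEC): [MAIN] PC=3: HALT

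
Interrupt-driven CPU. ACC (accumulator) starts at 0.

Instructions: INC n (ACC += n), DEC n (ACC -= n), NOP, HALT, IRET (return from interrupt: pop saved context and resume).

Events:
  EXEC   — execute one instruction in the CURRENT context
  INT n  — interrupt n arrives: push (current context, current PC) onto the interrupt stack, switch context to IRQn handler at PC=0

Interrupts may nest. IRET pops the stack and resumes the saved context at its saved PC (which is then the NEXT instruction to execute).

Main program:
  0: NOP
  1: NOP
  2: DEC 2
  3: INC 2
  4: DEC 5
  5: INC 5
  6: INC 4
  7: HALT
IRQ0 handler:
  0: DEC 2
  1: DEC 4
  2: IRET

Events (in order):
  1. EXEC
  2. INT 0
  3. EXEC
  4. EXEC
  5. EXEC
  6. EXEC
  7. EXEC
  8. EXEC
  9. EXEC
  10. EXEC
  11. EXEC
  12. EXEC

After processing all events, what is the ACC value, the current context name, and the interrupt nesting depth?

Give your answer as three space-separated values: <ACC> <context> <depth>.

Answer: -2 MAIN 0

Derivation:
Event 1 (EXEC): [MAIN] PC=0: NOP
Event 2 (INT 0): INT 0 arrives: push (MAIN, PC=1), enter IRQ0 at PC=0 (depth now 1)
Event 3 (EXEC): [IRQ0] PC=0: DEC 2 -> ACC=-2
Event 4 (EXEC): [IRQ0] PC=1: DEC 4 -> ACC=-6
Event 5 (EXEC): [IRQ0] PC=2: IRET -> resume MAIN at PC=1 (depth now 0)
Event 6 (EXEC): [MAIN] PC=1: NOP
Event 7 (EXEC): [MAIN] PC=2: DEC 2 -> ACC=-8
Event 8 (EXEC): [MAIN] PC=3: INC 2 -> ACC=-6
Event 9 (EXEC): [MAIN] PC=4: DEC 5 -> ACC=-11
Event 10 (EXEC): [MAIN] PC=5: INC 5 -> ACC=-6
Event 11 (EXEC): [MAIN] PC=6: INC 4 -> ACC=-2
Event 12 (EXEC): [MAIN] PC=7: HALT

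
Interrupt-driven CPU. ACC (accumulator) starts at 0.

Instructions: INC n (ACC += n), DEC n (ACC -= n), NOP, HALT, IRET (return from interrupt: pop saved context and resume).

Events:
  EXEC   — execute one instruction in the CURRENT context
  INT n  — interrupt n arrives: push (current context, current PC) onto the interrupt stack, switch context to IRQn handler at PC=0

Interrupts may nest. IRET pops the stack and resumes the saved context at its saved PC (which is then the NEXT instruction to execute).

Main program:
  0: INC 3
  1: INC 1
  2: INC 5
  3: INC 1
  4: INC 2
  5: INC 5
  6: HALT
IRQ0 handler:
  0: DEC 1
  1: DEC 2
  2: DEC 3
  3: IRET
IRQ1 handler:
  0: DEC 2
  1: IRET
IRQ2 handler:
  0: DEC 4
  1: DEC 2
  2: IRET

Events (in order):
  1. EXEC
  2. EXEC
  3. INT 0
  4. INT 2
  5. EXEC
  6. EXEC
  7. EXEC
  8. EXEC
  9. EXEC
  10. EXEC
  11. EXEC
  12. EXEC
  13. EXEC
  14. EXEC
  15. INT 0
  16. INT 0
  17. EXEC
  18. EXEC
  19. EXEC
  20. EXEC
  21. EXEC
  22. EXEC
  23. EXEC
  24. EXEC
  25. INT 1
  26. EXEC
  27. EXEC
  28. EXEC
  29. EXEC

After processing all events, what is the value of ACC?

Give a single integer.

Answer: -9

Derivation:
Event 1 (EXEC): [MAIN] PC=0: INC 3 -> ACC=3
Event 2 (EXEC): [MAIN] PC=1: INC 1 -> ACC=4
Event 3 (INT 0): INT 0 arrives: push (MAIN, PC=2), enter IRQ0 at PC=0 (depth now 1)
Event 4 (INT 2): INT 2 arrives: push (IRQ0, PC=0), enter IRQ2 at PC=0 (depth now 2)
Event 5 (EXEC): [IRQ2] PC=0: DEC 4 -> ACC=0
Event 6 (EXEC): [IRQ2] PC=1: DEC 2 -> ACC=-2
Event 7 (EXEC): [IRQ2] PC=2: IRET -> resume IRQ0 at PC=0 (depth now 1)
Event 8 (EXEC): [IRQ0] PC=0: DEC 1 -> ACC=-3
Event 9 (EXEC): [IRQ0] PC=1: DEC 2 -> ACC=-5
Event 10 (EXEC): [IRQ0] PC=2: DEC 3 -> ACC=-8
Event 11 (EXEC): [IRQ0] PC=3: IRET -> resume MAIN at PC=2 (depth now 0)
Event 12 (EXEC): [MAIN] PC=2: INC 5 -> ACC=-3
Event 13 (EXEC): [MAIN] PC=3: INC 1 -> ACC=-2
Event 14 (EXEC): [MAIN] PC=4: INC 2 -> ACC=0
Event 15 (INT 0): INT 0 arrives: push (MAIN, PC=5), enter IRQ0 at PC=0 (depth now 1)
Event 16 (INT 0): INT 0 arrives: push (IRQ0, PC=0), enter IRQ0 at PC=0 (depth now 2)
Event 17 (EXEC): [IRQ0] PC=0: DEC 1 -> ACC=-1
Event 18 (EXEC): [IRQ0] PC=1: DEC 2 -> ACC=-3
Event 19 (EXEC): [IRQ0] PC=2: DEC 3 -> ACC=-6
Event 20 (EXEC): [IRQ0] PC=3: IRET -> resume IRQ0 at PC=0 (depth now 1)
Event 21 (EXEC): [IRQ0] PC=0: DEC 1 -> ACC=-7
Event 22 (EXEC): [IRQ0] PC=1: DEC 2 -> ACC=-9
Event 23 (EXEC): [IRQ0] PC=2: DEC 3 -> ACC=-12
Event 24 (EXEC): [IRQ0] PC=3: IRET -> resume MAIN at PC=5 (depth now 0)
Event 25 (INT 1): INT 1 arrives: push (MAIN, PC=5), enter IRQ1 at PC=0 (depth now 1)
Event 26 (EXEC): [IRQ1] PC=0: DEC 2 -> ACC=-14
Event 27 (EXEC): [IRQ1] PC=1: IRET -> resume MAIN at PC=5 (depth now 0)
Event 28 (EXEC): [MAIN] PC=5: INC 5 -> ACC=-9
Event 29 (EXEC): [MAIN] PC=6: HALT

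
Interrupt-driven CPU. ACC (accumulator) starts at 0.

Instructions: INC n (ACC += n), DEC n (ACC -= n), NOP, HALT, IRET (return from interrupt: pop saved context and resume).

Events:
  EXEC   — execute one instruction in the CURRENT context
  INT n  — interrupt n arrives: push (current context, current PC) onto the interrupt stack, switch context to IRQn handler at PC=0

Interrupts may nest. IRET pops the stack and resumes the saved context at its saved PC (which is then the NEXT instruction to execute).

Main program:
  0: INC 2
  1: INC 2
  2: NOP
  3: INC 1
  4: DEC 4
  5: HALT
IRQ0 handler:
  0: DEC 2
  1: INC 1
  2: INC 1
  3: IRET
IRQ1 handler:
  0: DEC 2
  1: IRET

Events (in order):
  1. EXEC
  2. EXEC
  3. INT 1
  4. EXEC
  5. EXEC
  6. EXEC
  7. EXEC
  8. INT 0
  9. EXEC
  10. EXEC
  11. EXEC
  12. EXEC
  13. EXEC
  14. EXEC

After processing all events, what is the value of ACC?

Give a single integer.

Answer: -1

Derivation:
Event 1 (EXEC): [MAIN] PC=0: INC 2 -> ACC=2
Event 2 (EXEC): [MAIN] PC=1: INC 2 -> ACC=4
Event 3 (INT 1): INT 1 arrives: push (MAIN, PC=2), enter IRQ1 at PC=0 (depth now 1)
Event 4 (EXEC): [IRQ1] PC=0: DEC 2 -> ACC=2
Event 5 (EXEC): [IRQ1] PC=1: IRET -> resume MAIN at PC=2 (depth now 0)
Event 6 (EXEC): [MAIN] PC=2: NOP
Event 7 (EXEC): [MAIN] PC=3: INC 1 -> ACC=3
Event 8 (INT 0): INT 0 arrives: push (MAIN, PC=4), enter IRQ0 at PC=0 (depth now 1)
Event 9 (EXEC): [IRQ0] PC=0: DEC 2 -> ACC=1
Event 10 (EXEC): [IRQ0] PC=1: INC 1 -> ACC=2
Event 11 (EXEC): [IRQ0] PC=2: INC 1 -> ACC=3
Event 12 (EXEC): [IRQ0] PC=3: IRET -> resume MAIN at PC=4 (depth now 0)
Event 13 (EXEC): [MAIN] PC=4: DEC 4 -> ACC=-1
Event 14 (EXEC): [MAIN] PC=5: HALT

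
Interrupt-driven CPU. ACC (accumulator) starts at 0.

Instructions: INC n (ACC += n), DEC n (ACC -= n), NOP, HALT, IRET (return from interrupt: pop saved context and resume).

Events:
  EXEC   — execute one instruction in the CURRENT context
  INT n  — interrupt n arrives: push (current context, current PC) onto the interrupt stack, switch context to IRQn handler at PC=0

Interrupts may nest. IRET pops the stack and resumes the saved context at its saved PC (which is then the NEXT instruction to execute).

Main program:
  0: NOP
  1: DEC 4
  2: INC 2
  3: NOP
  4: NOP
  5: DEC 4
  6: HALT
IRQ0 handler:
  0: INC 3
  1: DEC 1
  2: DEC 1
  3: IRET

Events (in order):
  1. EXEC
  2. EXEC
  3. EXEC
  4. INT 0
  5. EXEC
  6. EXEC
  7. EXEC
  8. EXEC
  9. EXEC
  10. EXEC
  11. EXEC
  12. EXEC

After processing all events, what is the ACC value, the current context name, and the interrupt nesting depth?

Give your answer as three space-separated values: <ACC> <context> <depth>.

Answer: -5 MAIN 0

Derivation:
Event 1 (EXEC): [MAIN] PC=0: NOP
Event 2 (EXEC): [MAIN] PC=1: DEC 4 -> ACC=-4
Event 3 (EXEC): [MAIN] PC=2: INC 2 -> ACC=-2
Event 4 (INT 0): INT 0 arrives: push (MAIN, PC=3), enter IRQ0 at PC=0 (depth now 1)
Event 5 (EXEC): [IRQ0] PC=0: INC 3 -> ACC=1
Event 6 (EXEC): [IRQ0] PC=1: DEC 1 -> ACC=0
Event 7 (EXEC): [IRQ0] PC=2: DEC 1 -> ACC=-1
Event 8 (EXEC): [IRQ0] PC=3: IRET -> resume MAIN at PC=3 (depth now 0)
Event 9 (EXEC): [MAIN] PC=3: NOP
Event 10 (EXEC): [MAIN] PC=4: NOP
Event 11 (EXEC): [MAIN] PC=5: DEC 4 -> ACC=-5
Event 12 (EXEC): [MAIN] PC=6: HALT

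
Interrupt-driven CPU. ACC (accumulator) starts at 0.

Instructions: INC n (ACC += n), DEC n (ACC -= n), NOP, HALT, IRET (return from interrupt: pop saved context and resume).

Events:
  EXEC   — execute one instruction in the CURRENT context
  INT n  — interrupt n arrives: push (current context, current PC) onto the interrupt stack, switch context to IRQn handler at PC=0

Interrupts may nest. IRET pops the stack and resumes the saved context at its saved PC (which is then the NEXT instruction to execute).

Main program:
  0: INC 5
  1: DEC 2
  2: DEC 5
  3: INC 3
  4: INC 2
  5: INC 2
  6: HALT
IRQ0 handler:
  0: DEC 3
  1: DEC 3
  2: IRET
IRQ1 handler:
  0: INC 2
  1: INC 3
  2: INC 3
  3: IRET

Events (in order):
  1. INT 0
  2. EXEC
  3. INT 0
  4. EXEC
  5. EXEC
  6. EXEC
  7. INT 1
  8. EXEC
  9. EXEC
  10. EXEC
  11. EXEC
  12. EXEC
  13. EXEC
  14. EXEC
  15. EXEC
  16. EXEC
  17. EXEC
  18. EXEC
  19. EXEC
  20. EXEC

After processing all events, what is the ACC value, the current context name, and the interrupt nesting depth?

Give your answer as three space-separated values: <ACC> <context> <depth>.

Event 1 (INT 0): INT 0 arrives: push (MAIN, PC=0), enter IRQ0 at PC=0 (depth now 1)
Event 2 (EXEC): [IRQ0] PC=0: DEC 3 -> ACC=-3
Event 3 (INT 0): INT 0 arrives: push (IRQ0, PC=1), enter IRQ0 at PC=0 (depth now 2)
Event 4 (EXEC): [IRQ0] PC=0: DEC 3 -> ACC=-6
Event 5 (EXEC): [IRQ0] PC=1: DEC 3 -> ACC=-9
Event 6 (EXEC): [IRQ0] PC=2: IRET -> resume IRQ0 at PC=1 (depth now 1)
Event 7 (INT 1): INT 1 arrives: push (IRQ0, PC=1), enter IRQ1 at PC=0 (depth now 2)
Event 8 (EXEC): [IRQ1] PC=0: INC 2 -> ACC=-7
Event 9 (EXEC): [IRQ1] PC=1: INC 3 -> ACC=-4
Event 10 (EXEC): [IRQ1] PC=2: INC 3 -> ACC=-1
Event 11 (EXEC): [IRQ1] PC=3: IRET -> resume IRQ0 at PC=1 (depth now 1)
Event 12 (EXEC): [IRQ0] PC=1: DEC 3 -> ACC=-4
Event 13 (EXEC): [IRQ0] PC=2: IRET -> resume MAIN at PC=0 (depth now 0)
Event 14 (EXEC): [MAIN] PC=0: INC 5 -> ACC=1
Event 15 (EXEC): [MAIN] PC=1: DEC 2 -> ACC=-1
Event 16 (EXEC): [MAIN] PC=2: DEC 5 -> ACC=-6
Event 17 (EXEC): [MAIN] PC=3: INC 3 -> ACC=-3
Event 18 (EXEC): [MAIN] PC=4: INC 2 -> ACC=-1
Event 19 (EXEC): [MAIN] PC=5: INC 2 -> ACC=1
Event 20 (EXEC): [MAIN] PC=6: HALT

Answer: 1 MAIN 0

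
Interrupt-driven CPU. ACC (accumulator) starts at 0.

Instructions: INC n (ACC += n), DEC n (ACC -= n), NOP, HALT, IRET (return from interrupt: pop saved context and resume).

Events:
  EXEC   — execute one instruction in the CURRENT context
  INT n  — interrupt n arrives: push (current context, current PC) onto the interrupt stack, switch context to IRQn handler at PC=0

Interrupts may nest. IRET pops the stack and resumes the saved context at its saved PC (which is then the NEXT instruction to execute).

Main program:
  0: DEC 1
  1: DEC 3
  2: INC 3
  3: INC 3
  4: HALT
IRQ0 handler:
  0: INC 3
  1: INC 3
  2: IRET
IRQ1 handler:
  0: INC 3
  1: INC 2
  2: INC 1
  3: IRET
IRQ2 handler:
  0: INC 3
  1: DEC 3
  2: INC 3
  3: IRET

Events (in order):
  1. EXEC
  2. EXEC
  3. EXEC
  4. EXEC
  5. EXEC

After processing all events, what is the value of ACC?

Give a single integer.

Answer: 2

Derivation:
Event 1 (EXEC): [MAIN] PC=0: DEC 1 -> ACC=-1
Event 2 (EXEC): [MAIN] PC=1: DEC 3 -> ACC=-4
Event 3 (EXEC): [MAIN] PC=2: INC 3 -> ACC=-1
Event 4 (EXEC): [MAIN] PC=3: INC 3 -> ACC=2
Event 5 (EXEC): [MAIN] PC=4: HALT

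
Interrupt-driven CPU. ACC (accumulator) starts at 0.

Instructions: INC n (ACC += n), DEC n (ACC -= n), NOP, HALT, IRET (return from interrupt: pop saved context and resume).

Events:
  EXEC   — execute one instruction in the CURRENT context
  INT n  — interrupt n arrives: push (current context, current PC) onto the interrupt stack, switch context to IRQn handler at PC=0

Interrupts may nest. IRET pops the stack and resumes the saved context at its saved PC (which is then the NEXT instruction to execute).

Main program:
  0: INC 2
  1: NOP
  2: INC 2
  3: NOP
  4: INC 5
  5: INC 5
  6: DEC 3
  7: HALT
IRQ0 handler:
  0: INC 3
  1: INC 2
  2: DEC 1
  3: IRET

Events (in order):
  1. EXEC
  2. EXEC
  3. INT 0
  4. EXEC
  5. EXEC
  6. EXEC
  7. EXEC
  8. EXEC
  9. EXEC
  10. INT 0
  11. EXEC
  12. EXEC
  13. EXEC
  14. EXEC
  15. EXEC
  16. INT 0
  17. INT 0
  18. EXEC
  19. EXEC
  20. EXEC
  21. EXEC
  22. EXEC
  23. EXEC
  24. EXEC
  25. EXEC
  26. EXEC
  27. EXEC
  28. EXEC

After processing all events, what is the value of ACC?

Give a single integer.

Event 1 (EXEC): [MAIN] PC=0: INC 2 -> ACC=2
Event 2 (EXEC): [MAIN] PC=1: NOP
Event 3 (INT 0): INT 0 arrives: push (MAIN, PC=2), enter IRQ0 at PC=0 (depth now 1)
Event 4 (EXEC): [IRQ0] PC=0: INC 3 -> ACC=5
Event 5 (EXEC): [IRQ0] PC=1: INC 2 -> ACC=7
Event 6 (EXEC): [IRQ0] PC=2: DEC 1 -> ACC=6
Event 7 (EXEC): [IRQ0] PC=3: IRET -> resume MAIN at PC=2 (depth now 0)
Event 8 (EXEC): [MAIN] PC=2: INC 2 -> ACC=8
Event 9 (EXEC): [MAIN] PC=3: NOP
Event 10 (INT 0): INT 0 arrives: push (MAIN, PC=4), enter IRQ0 at PC=0 (depth now 1)
Event 11 (EXEC): [IRQ0] PC=0: INC 3 -> ACC=11
Event 12 (EXEC): [IRQ0] PC=1: INC 2 -> ACC=13
Event 13 (EXEC): [IRQ0] PC=2: DEC 1 -> ACC=12
Event 14 (EXEC): [IRQ0] PC=3: IRET -> resume MAIN at PC=4 (depth now 0)
Event 15 (EXEC): [MAIN] PC=4: INC 5 -> ACC=17
Event 16 (INT 0): INT 0 arrives: push (MAIN, PC=5), enter IRQ0 at PC=0 (depth now 1)
Event 17 (INT 0): INT 0 arrives: push (IRQ0, PC=0), enter IRQ0 at PC=0 (depth now 2)
Event 18 (EXEC): [IRQ0] PC=0: INC 3 -> ACC=20
Event 19 (EXEC): [IRQ0] PC=1: INC 2 -> ACC=22
Event 20 (EXEC): [IRQ0] PC=2: DEC 1 -> ACC=21
Event 21 (EXEC): [IRQ0] PC=3: IRET -> resume IRQ0 at PC=0 (depth now 1)
Event 22 (EXEC): [IRQ0] PC=0: INC 3 -> ACC=24
Event 23 (EXEC): [IRQ0] PC=1: INC 2 -> ACC=26
Event 24 (EXEC): [IRQ0] PC=2: DEC 1 -> ACC=25
Event 25 (EXEC): [IRQ0] PC=3: IRET -> resume MAIN at PC=5 (depth now 0)
Event 26 (EXEC): [MAIN] PC=5: INC 5 -> ACC=30
Event 27 (EXEC): [MAIN] PC=6: DEC 3 -> ACC=27
Event 28 (EXEC): [MAIN] PC=7: HALT

Answer: 27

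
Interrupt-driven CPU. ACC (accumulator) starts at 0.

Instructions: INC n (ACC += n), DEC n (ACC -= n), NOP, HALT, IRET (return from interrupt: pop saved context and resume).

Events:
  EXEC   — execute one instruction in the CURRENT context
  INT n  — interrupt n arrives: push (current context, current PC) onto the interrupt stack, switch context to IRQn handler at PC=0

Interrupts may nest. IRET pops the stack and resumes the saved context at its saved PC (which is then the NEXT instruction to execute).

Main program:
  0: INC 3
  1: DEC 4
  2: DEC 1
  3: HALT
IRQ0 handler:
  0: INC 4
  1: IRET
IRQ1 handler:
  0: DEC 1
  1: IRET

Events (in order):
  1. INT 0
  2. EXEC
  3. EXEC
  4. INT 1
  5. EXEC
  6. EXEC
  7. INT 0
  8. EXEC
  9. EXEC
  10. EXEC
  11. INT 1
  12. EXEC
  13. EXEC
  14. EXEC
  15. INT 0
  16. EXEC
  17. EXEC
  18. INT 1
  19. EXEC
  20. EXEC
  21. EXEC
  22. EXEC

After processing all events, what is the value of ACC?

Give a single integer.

Answer: 7

Derivation:
Event 1 (INT 0): INT 0 arrives: push (MAIN, PC=0), enter IRQ0 at PC=0 (depth now 1)
Event 2 (EXEC): [IRQ0] PC=0: INC 4 -> ACC=4
Event 3 (EXEC): [IRQ0] PC=1: IRET -> resume MAIN at PC=0 (depth now 0)
Event 4 (INT 1): INT 1 arrives: push (MAIN, PC=0), enter IRQ1 at PC=0 (depth now 1)
Event 5 (EXEC): [IRQ1] PC=0: DEC 1 -> ACC=3
Event 6 (EXEC): [IRQ1] PC=1: IRET -> resume MAIN at PC=0 (depth now 0)
Event 7 (INT 0): INT 0 arrives: push (MAIN, PC=0), enter IRQ0 at PC=0 (depth now 1)
Event 8 (EXEC): [IRQ0] PC=0: INC 4 -> ACC=7
Event 9 (EXEC): [IRQ0] PC=1: IRET -> resume MAIN at PC=0 (depth now 0)
Event 10 (EXEC): [MAIN] PC=0: INC 3 -> ACC=10
Event 11 (INT 1): INT 1 arrives: push (MAIN, PC=1), enter IRQ1 at PC=0 (depth now 1)
Event 12 (EXEC): [IRQ1] PC=0: DEC 1 -> ACC=9
Event 13 (EXEC): [IRQ1] PC=1: IRET -> resume MAIN at PC=1 (depth now 0)
Event 14 (EXEC): [MAIN] PC=1: DEC 4 -> ACC=5
Event 15 (INT 0): INT 0 arrives: push (MAIN, PC=2), enter IRQ0 at PC=0 (depth now 1)
Event 16 (EXEC): [IRQ0] PC=0: INC 4 -> ACC=9
Event 17 (EXEC): [IRQ0] PC=1: IRET -> resume MAIN at PC=2 (depth now 0)
Event 18 (INT 1): INT 1 arrives: push (MAIN, PC=2), enter IRQ1 at PC=0 (depth now 1)
Event 19 (EXEC): [IRQ1] PC=0: DEC 1 -> ACC=8
Event 20 (EXEC): [IRQ1] PC=1: IRET -> resume MAIN at PC=2 (depth now 0)
Event 21 (EXEC): [MAIN] PC=2: DEC 1 -> ACC=7
Event 22 (EXEC): [MAIN] PC=3: HALT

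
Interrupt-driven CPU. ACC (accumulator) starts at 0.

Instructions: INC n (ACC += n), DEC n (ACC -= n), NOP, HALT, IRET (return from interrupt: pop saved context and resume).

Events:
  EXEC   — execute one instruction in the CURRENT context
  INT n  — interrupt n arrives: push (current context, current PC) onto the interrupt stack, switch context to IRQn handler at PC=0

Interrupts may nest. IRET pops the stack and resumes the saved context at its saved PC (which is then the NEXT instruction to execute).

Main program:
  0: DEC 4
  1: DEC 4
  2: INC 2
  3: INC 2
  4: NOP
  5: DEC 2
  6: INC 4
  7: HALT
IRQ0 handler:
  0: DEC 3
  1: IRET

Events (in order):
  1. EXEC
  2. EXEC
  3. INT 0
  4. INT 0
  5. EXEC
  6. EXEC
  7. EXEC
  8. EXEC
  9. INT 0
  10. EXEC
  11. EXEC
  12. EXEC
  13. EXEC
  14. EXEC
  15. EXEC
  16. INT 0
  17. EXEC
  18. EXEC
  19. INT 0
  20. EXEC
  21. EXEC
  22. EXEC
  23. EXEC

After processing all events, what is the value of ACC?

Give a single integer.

Event 1 (EXEC): [MAIN] PC=0: DEC 4 -> ACC=-4
Event 2 (EXEC): [MAIN] PC=1: DEC 4 -> ACC=-8
Event 3 (INT 0): INT 0 arrives: push (MAIN, PC=2), enter IRQ0 at PC=0 (depth now 1)
Event 4 (INT 0): INT 0 arrives: push (IRQ0, PC=0), enter IRQ0 at PC=0 (depth now 2)
Event 5 (EXEC): [IRQ0] PC=0: DEC 3 -> ACC=-11
Event 6 (EXEC): [IRQ0] PC=1: IRET -> resume IRQ0 at PC=0 (depth now 1)
Event 7 (EXEC): [IRQ0] PC=0: DEC 3 -> ACC=-14
Event 8 (EXEC): [IRQ0] PC=1: IRET -> resume MAIN at PC=2 (depth now 0)
Event 9 (INT 0): INT 0 arrives: push (MAIN, PC=2), enter IRQ0 at PC=0 (depth now 1)
Event 10 (EXEC): [IRQ0] PC=0: DEC 3 -> ACC=-17
Event 11 (EXEC): [IRQ0] PC=1: IRET -> resume MAIN at PC=2 (depth now 0)
Event 12 (EXEC): [MAIN] PC=2: INC 2 -> ACC=-15
Event 13 (EXEC): [MAIN] PC=3: INC 2 -> ACC=-13
Event 14 (EXEC): [MAIN] PC=4: NOP
Event 15 (EXEC): [MAIN] PC=5: DEC 2 -> ACC=-15
Event 16 (INT 0): INT 0 arrives: push (MAIN, PC=6), enter IRQ0 at PC=0 (depth now 1)
Event 17 (EXEC): [IRQ0] PC=0: DEC 3 -> ACC=-18
Event 18 (EXEC): [IRQ0] PC=1: IRET -> resume MAIN at PC=6 (depth now 0)
Event 19 (INT 0): INT 0 arrives: push (MAIN, PC=6), enter IRQ0 at PC=0 (depth now 1)
Event 20 (EXEC): [IRQ0] PC=0: DEC 3 -> ACC=-21
Event 21 (EXEC): [IRQ0] PC=1: IRET -> resume MAIN at PC=6 (depth now 0)
Event 22 (EXEC): [MAIN] PC=6: INC 4 -> ACC=-17
Event 23 (EXEC): [MAIN] PC=7: HALT

Answer: -17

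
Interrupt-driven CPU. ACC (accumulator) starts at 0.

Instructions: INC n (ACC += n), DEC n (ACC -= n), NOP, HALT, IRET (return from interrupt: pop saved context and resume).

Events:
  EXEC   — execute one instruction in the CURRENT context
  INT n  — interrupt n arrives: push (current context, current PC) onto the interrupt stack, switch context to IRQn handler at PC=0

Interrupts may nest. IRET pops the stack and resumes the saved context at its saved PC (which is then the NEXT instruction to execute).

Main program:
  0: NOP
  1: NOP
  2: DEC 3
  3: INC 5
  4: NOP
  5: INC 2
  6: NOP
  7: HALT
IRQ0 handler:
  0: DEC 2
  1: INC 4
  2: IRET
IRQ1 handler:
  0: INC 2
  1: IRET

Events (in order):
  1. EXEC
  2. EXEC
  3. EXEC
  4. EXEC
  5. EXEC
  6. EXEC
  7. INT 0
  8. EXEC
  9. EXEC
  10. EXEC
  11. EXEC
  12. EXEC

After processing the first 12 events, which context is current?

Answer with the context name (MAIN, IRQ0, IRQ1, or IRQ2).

Answer: MAIN

Derivation:
Event 1 (EXEC): [MAIN] PC=0: NOP
Event 2 (EXEC): [MAIN] PC=1: NOP
Event 3 (EXEC): [MAIN] PC=2: DEC 3 -> ACC=-3
Event 4 (EXEC): [MAIN] PC=3: INC 5 -> ACC=2
Event 5 (EXEC): [MAIN] PC=4: NOP
Event 6 (EXEC): [MAIN] PC=5: INC 2 -> ACC=4
Event 7 (INT 0): INT 0 arrives: push (MAIN, PC=6), enter IRQ0 at PC=0 (depth now 1)
Event 8 (EXEC): [IRQ0] PC=0: DEC 2 -> ACC=2
Event 9 (EXEC): [IRQ0] PC=1: INC 4 -> ACC=6
Event 10 (EXEC): [IRQ0] PC=2: IRET -> resume MAIN at PC=6 (depth now 0)
Event 11 (EXEC): [MAIN] PC=6: NOP
Event 12 (EXEC): [MAIN] PC=7: HALT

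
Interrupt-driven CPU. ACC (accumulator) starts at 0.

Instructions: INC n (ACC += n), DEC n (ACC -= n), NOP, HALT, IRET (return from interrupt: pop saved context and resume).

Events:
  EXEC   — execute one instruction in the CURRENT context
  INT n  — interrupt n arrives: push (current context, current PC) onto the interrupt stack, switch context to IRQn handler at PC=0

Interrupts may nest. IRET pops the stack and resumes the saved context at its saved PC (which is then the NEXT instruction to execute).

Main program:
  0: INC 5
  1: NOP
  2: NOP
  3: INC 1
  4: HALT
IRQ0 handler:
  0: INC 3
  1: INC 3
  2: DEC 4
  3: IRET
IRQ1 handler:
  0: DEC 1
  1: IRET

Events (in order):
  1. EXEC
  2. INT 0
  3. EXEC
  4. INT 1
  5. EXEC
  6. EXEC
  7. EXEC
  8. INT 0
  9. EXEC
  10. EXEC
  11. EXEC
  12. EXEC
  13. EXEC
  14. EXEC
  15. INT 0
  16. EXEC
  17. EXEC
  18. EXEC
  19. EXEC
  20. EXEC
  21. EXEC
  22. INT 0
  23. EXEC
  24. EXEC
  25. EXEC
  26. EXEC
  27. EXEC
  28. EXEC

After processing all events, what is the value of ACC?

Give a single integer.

Event 1 (EXEC): [MAIN] PC=0: INC 5 -> ACC=5
Event 2 (INT 0): INT 0 arrives: push (MAIN, PC=1), enter IRQ0 at PC=0 (depth now 1)
Event 3 (EXEC): [IRQ0] PC=0: INC 3 -> ACC=8
Event 4 (INT 1): INT 1 arrives: push (IRQ0, PC=1), enter IRQ1 at PC=0 (depth now 2)
Event 5 (EXEC): [IRQ1] PC=0: DEC 1 -> ACC=7
Event 6 (EXEC): [IRQ1] PC=1: IRET -> resume IRQ0 at PC=1 (depth now 1)
Event 7 (EXEC): [IRQ0] PC=1: INC 3 -> ACC=10
Event 8 (INT 0): INT 0 arrives: push (IRQ0, PC=2), enter IRQ0 at PC=0 (depth now 2)
Event 9 (EXEC): [IRQ0] PC=0: INC 3 -> ACC=13
Event 10 (EXEC): [IRQ0] PC=1: INC 3 -> ACC=16
Event 11 (EXEC): [IRQ0] PC=2: DEC 4 -> ACC=12
Event 12 (EXEC): [IRQ0] PC=3: IRET -> resume IRQ0 at PC=2 (depth now 1)
Event 13 (EXEC): [IRQ0] PC=2: DEC 4 -> ACC=8
Event 14 (EXEC): [IRQ0] PC=3: IRET -> resume MAIN at PC=1 (depth now 0)
Event 15 (INT 0): INT 0 arrives: push (MAIN, PC=1), enter IRQ0 at PC=0 (depth now 1)
Event 16 (EXEC): [IRQ0] PC=0: INC 3 -> ACC=11
Event 17 (EXEC): [IRQ0] PC=1: INC 3 -> ACC=14
Event 18 (EXEC): [IRQ0] PC=2: DEC 4 -> ACC=10
Event 19 (EXEC): [IRQ0] PC=3: IRET -> resume MAIN at PC=1 (depth now 0)
Event 20 (EXEC): [MAIN] PC=1: NOP
Event 21 (EXEC): [MAIN] PC=2: NOP
Event 22 (INT 0): INT 0 arrives: push (MAIN, PC=3), enter IRQ0 at PC=0 (depth now 1)
Event 23 (EXEC): [IRQ0] PC=0: INC 3 -> ACC=13
Event 24 (EXEC): [IRQ0] PC=1: INC 3 -> ACC=16
Event 25 (EXEC): [IRQ0] PC=2: DEC 4 -> ACC=12
Event 26 (EXEC): [IRQ0] PC=3: IRET -> resume MAIN at PC=3 (depth now 0)
Event 27 (EXEC): [MAIN] PC=3: INC 1 -> ACC=13
Event 28 (EXEC): [MAIN] PC=4: HALT

Answer: 13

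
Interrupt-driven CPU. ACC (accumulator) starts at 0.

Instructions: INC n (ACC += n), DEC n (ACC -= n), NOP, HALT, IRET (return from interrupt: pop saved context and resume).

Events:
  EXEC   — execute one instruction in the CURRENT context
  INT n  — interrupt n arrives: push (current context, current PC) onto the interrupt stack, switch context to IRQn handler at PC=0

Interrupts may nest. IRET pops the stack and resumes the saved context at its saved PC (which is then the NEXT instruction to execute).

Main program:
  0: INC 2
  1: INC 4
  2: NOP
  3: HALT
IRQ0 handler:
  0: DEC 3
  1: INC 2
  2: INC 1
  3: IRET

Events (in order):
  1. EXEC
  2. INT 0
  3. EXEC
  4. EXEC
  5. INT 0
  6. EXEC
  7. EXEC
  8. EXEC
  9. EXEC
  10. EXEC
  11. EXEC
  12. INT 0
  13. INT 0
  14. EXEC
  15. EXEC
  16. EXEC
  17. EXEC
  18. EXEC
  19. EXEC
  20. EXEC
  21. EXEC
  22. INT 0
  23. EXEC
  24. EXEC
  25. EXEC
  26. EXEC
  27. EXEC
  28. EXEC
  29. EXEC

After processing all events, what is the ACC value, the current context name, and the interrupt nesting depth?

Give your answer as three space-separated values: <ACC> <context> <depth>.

Event 1 (EXEC): [MAIN] PC=0: INC 2 -> ACC=2
Event 2 (INT 0): INT 0 arrives: push (MAIN, PC=1), enter IRQ0 at PC=0 (depth now 1)
Event 3 (EXEC): [IRQ0] PC=0: DEC 3 -> ACC=-1
Event 4 (EXEC): [IRQ0] PC=1: INC 2 -> ACC=1
Event 5 (INT 0): INT 0 arrives: push (IRQ0, PC=2), enter IRQ0 at PC=0 (depth now 2)
Event 6 (EXEC): [IRQ0] PC=0: DEC 3 -> ACC=-2
Event 7 (EXEC): [IRQ0] PC=1: INC 2 -> ACC=0
Event 8 (EXEC): [IRQ0] PC=2: INC 1 -> ACC=1
Event 9 (EXEC): [IRQ0] PC=3: IRET -> resume IRQ0 at PC=2 (depth now 1)
Event 10 (EXEC): [IRQ0] PC=2: INC 1 -> ACC=2
Event 11 (EXEC): [IRQ0] PC=3: IRET -> resume MAIN at PC=1 (depth now 0)
Event 12 (INT 0): INT 0 arrives: push (MAIN, PC=1), enter IRQ0 at PC=0 (depth now 1)
Event 13 (INT 0): INT 0 arrives: push (IRQ0, PC=0), enter IRQ0 at PC=0 (depth now 2)
Event 14 (EXEC): [IRQ0] PC=0: DEC 3 -> ACC=-1
Event 15 (EXEC): [IRQ0] PC=1: INC 2 -> ACC=1
Event 16 (EXEC): [IRQ0] PC=2: INC 1 -> ACC=2
Event 17 (EXEC): [IRQ0] PC=3: IRET -> resume IRQ0 at PC=0 (depth now 1)
Event 18 (EXEC): [IRQ0] PC=0: DEC 3 -> ACC=-1
Event 19 (EXEC): [IRQ0] PC=1: INC 2 -> ACC=1
Event 20 (EXEC): [IRQ0] PC=2: INC 1 -> ACC=2
Event 21 (EXEC): [IRQ0] PC=3: IRET -> resume MAIN at PC=1 (depth now 0)
Event 22 (INT 0): INT 0 arrives: push (MAIN, PC=1), enter IRQ0 at PC=0 (depth now 1)
Event 23 (EXEC): [IRQ0] PC=0: DEC 3 -> ACC=-1
Event 24 (EXEC): [IRQ0] PC=1: INC 2 -> ACC=1
Event 25 (EXEC): [IRQ0] PC=2: INC 1 -> ACC=2
Event 26 (EXEC): [IRQ0] PC=3: IRET -> resume MAIN at PC=1 (depth now 0)
Event 27 (EXEC): [MAIN] PC=1: INC 4 -> ACC=6
Event 28 (EXEC): [MAIN] PC=2: NOP
Event 29 (EXEC): [MAIN] PC=3: HALT

Answer: 6 MAIN 0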